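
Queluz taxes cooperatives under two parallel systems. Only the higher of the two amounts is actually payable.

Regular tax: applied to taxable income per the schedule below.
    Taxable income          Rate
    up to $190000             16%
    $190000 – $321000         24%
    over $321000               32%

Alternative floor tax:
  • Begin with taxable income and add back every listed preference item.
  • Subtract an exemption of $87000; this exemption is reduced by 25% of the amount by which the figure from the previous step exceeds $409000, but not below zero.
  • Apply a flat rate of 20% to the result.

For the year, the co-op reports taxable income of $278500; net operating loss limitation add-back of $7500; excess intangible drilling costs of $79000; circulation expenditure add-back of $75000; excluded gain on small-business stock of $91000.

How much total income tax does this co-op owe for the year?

$94900

Regular tax:
  $190000 × 16% = $30400
  $88500 × 24% = $21240
  → $51640

Alternative floor tax:
  Adjusted income: $278500 + $7500 + $79000 + $75000 + $91000 = $531000
  Exemption: $87000 − 25% × ($531000 − $409000) = $87000 − $30500 = $56500
  Base: $531000 − $56500 = $474500
  $474500 × 20% = $94900

$94900 > $51640, so the alternative floor tax is the binding amount.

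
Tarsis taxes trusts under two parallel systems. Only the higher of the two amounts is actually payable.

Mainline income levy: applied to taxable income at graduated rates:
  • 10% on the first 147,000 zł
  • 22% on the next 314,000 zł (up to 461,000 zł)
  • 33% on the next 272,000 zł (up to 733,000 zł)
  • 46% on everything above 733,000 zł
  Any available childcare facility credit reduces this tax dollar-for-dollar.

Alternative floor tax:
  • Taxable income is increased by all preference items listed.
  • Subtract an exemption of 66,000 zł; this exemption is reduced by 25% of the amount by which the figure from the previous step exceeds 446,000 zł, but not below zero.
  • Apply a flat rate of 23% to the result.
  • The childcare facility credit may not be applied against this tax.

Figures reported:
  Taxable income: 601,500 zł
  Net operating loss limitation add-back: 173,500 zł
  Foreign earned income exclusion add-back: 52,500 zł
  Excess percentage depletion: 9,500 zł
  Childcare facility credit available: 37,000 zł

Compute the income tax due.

192,510 zł

Mainline income levy:
  147,000 zł × 10% = 14,700 zł
  314,000 zł × 22% = 69,080 zł
  140,500 zł × 33% = 46,365 zł
  → 130,145 zł
  Less childcare facility credit 37,000 zł → 93,145 zł

Alternative floor tax:
  Adjusted income: 601,500 zł + 173,500 zł + 52,500 zł + 9,500 zł = 837,000 zł
  Exemption: 25% × (837,000 zł − 446,000 zł) = 97,750 zł ≥ 66,000 zł, so the exemption is fully phased out
  Base: 837,000 zł − 0 zł = 837,000 zł
  837,000 zł × 23% = 192,510 zł

192,510 zł > 93,145 zł, so the alternative floor tax is the binding amount.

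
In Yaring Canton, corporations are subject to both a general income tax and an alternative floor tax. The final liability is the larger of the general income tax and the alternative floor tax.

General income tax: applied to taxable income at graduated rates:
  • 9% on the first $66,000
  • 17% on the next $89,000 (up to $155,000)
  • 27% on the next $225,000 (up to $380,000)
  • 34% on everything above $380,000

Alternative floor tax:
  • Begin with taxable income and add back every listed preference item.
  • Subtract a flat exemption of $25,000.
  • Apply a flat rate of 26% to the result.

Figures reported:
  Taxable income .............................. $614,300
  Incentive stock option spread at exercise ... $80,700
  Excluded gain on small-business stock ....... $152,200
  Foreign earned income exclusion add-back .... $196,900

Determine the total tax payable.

Alternative floor tax:
  Adjusted income: $614,300 + $80,700 + $152,200 + $196,900 = $1,044,100
  Less exemption $25,000 → base $1,019,100
  $1,019,100 × 26% = $264,966

General income tax:
  $66,000 × 9% = $5,940
  $89,000 × 17% = $15,130
  $225,000 × 27% = $60,750
  $234,300 × 34% = $79,662
  → $161,482

$264,966 > $161,482, so the alternative floor tax is the binding amount.

$264,966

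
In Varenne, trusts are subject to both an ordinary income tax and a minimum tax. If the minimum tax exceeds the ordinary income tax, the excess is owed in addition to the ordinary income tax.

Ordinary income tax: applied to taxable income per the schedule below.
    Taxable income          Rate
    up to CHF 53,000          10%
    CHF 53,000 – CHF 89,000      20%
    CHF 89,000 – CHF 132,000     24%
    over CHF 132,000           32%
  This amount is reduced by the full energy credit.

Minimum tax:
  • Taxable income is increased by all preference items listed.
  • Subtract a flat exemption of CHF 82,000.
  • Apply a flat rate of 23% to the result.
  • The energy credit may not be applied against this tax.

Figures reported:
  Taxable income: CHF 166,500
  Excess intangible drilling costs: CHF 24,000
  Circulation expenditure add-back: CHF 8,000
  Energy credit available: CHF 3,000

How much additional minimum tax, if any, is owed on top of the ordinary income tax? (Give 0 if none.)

CHF 0

Ordinary income tax:
  CHF 53,000 × 10% = CHF 5,300
  CHF 36,000 × 20% = CHF 7,200
  CHF 43,000 × 24% = CHF 10,320
  CHF 34,500 × 32% = CHF 11,040
  → CHF 33,860
  Less energy credit CHF 3,000 → CHF 30,860

Minimum tax:
  Adjusted income: CHF 166,500 + CHF 24,000 + CHF 8,000 = CHF 198,500
  Less exemption CHF 82,000 → base CHF 116,500
  CHF 116,500 × 23% = CHF 26,795

CHF 26,795 ≤ CHF 30,860, so no add-on is due.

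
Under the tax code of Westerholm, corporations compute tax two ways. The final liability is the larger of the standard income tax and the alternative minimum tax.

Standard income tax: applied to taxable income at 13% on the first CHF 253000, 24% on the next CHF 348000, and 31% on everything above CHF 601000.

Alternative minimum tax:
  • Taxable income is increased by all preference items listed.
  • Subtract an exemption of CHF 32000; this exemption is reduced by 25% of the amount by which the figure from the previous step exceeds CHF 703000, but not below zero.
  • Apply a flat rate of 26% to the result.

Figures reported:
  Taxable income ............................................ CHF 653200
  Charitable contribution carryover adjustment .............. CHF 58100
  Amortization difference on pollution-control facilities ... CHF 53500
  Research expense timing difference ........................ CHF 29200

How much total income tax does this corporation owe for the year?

CHF 204035

Alternative minimum tax:
  Adjusted income: CHF 653200 + CHF 58100 + CHF 53500 + CHF 29200 = CHF 794000
  Exemption: CHF 32000 − 25% × (CHF 794000 − CHF 703000) = CHF 32000 − CHF 22750 = CHF 9250
  Base: CHF 794000 − CHF 9250 = CHF 784750
  CHF 784750 × 26% = CHF 204035

Standard income tax:
  CHF 253000 × 13% = CHF 32890
  CHF 348000 × 24% = CHF 83520
  CHF 52200 × 31% = CHF 16182
  → CHF 132592

CHF 204035 > CHF 132592, so the alternative minimum tax is the binding amount.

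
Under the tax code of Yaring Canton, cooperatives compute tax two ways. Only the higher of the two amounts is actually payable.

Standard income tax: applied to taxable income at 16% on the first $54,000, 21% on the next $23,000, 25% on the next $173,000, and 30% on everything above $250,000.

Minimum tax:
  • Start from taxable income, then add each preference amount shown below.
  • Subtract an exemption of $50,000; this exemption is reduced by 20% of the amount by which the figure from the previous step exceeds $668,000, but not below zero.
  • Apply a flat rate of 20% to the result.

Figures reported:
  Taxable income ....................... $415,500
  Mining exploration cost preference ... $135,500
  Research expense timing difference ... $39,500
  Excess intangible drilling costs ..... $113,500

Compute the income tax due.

$132,240

Standard income tax:
  $54,000 × 16% = $8,640
  $23,000 × 21% = $4,830
  $173,000 × 25% = $43,250
  $165,500 × 30% = $49,650
  → $106,370

Minimum tax:
  Adjusted income: $415,500 + $135,500 + $39,500 + $113,500 = $704,000
  Exemption: $50,000 − 20% × ($704,000 − $668,000) = $50,000 − $7,200 = $42,800
  Base: $704,000 − $42,800 = $661,200
  $661,200 × 20% = $132,240

$132,240 > $106,370, so the minimum tax is the binding amount.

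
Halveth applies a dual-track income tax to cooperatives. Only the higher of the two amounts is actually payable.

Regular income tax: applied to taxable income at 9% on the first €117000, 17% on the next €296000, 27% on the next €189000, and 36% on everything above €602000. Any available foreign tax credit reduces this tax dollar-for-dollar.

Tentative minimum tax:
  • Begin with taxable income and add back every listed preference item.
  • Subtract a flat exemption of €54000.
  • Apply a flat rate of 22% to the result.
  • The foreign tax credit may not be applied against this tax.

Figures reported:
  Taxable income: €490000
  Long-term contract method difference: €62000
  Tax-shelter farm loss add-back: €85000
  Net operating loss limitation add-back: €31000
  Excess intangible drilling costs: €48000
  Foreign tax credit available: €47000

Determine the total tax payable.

Regular income tax:
  €117000 × 9% = €10530
  €296000 × 17% = €50320
  €77000 × 27% = €20790
  → €81640
  Less foreign tax credit €47000 → €34640

Tentative minimum tax:
  Adjusted income: €490000 + €62000 + €85000 + €31000 + €48000 = €716000
  Less exemption €54000 → base €662000
  €662000 × 22% = €145640

€145640 > €34640, so the tentative minimum tax is the binding amount.

€145640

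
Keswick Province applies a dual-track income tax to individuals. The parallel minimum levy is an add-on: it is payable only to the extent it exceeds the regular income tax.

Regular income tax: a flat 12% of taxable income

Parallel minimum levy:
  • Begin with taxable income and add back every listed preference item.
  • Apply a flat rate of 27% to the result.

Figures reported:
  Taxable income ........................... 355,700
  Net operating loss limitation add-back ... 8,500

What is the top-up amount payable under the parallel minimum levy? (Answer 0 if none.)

55,650

Parallel minimum levy:
  Adjusted income: 355,700 + 8,500 = 364,200
  364,200 × 27% = 98,334

Regular income tax:
  355,700 × 12% = 42,684

Excess of parallel minimum levy over regular income tax: 98,334 − 42,684 = 55,650.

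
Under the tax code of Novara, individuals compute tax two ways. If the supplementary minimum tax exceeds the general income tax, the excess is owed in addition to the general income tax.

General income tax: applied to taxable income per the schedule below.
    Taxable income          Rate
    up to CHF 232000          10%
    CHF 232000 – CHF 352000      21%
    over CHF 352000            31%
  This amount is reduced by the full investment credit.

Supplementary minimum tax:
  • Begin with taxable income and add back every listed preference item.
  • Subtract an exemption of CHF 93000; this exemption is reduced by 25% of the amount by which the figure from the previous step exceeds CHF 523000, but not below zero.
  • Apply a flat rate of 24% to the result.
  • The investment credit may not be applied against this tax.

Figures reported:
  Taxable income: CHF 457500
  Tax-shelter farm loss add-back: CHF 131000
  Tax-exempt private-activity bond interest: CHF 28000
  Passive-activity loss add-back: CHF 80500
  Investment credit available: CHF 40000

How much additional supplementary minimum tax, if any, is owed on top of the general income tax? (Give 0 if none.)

CHF 114295

General income tax:
  CHF 232000 × 10% = CHF 23200
  CHF 120000 × 21% = CHF 25200
  CHF 105500 × 31% = CHF 32705
  → CHF 81105
  Less investment credit CHF 40000 → CHF 41105

Supplementary minimum tax:
  Adjusted income: CHF 457500 + CHF 131000 + CHF 28000 + CHF 80500 = CHF 697000
  Exemption: CHF 93000 − 25% × (CHF 697000 − CHF 523000) = CHF 93000 − CHF 43500 = CHF 49500
  Base: CHF 697000 − CHF 49500 = CHF 647500
  CHF 647500 × 24% = CHF 155400

Excess of supplementary minimum tax over general income tax: CHF 155400 − CHF 41105 = CHF 114295.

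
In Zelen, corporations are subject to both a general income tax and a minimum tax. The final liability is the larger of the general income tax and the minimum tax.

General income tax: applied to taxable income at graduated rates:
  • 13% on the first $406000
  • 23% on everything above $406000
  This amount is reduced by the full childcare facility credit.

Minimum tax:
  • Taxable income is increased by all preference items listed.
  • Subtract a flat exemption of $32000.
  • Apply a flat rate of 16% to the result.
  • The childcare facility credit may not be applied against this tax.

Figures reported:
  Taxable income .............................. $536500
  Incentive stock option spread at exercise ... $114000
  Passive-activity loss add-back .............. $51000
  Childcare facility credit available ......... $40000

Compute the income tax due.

General income tax:
  $406000 × 13% = $52780
  $130500 × 23% = $30015
  → $82795
  Less childcare facility credit $40000 → $42795

Minimum tax:
  Adjusted income: $536500 + $114000 + $51000 = $701500
  Less exemption $32000 → base $669500
  $669500 × 16% = $107120

$107120 > $42795, so the minimum tax is the binding amount.

$107120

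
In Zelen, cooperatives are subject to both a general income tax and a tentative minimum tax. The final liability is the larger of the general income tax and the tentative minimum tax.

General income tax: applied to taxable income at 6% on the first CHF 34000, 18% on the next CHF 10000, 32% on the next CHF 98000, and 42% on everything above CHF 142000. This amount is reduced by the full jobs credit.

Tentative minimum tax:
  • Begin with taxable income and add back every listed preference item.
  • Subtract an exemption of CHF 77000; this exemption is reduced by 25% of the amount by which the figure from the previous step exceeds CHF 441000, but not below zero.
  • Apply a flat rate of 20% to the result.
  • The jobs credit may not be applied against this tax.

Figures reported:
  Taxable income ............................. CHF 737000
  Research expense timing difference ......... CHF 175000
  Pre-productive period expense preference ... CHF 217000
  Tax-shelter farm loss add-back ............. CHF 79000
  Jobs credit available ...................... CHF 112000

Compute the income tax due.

Tentative minimum tax:
  Adjusted income: CHF 737000 + CHF 175000 + CHF 217000 + CHF 79000 = CHF 1208000
  Exemption: 25% × (CHF 1208000 − CHF 441000) = CHF 191750 ≥ CHF 77000, so the exemption is fully phased out
  Base: CHF 1208000 − CHF 0 = CHF 1208000
  CHF 1208000 × 20% = CHF 241600

General income tax:
  CHF 34000 × 6% = CHF 2040
  CHF 10000 × 18% = CHF 1800
  CHF 98000 × 32% = CHF 31360
  CHF 595000 × 42% = CHF 249900
  → CHF 285100
  Less jobs credit CHF 112000 → CHF 173100

CHF 241600 > CHF 173100, so the tentative minimum tax is the binding amount.

CHF 241600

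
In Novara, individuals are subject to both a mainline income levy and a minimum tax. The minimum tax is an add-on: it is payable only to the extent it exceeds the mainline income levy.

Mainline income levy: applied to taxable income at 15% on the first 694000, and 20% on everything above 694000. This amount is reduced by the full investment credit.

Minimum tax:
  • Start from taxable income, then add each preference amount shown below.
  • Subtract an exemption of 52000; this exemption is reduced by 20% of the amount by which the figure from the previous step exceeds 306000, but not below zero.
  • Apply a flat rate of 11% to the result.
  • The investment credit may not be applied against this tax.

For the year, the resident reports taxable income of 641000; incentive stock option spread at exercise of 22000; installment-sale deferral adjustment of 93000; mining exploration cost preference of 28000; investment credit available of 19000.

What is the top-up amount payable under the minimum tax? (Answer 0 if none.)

Mainline income levy:
  641000 × 15% = 96150
  Less investment credit 19000 → 77150

Minimum tax:
  Adjusted income: 641000 + 22000 + 93000 + 28000 = 784000
  Exemption: 20% × (784000 − 306000) = 95600 ≥ 52000, so the exemption is fully phased out
  Base: 784000 − 0 = 784000
  784000 × 11% = 86240

Excess of minimum tax over mainline income levy: 86240 − 77150 = 9090.

9090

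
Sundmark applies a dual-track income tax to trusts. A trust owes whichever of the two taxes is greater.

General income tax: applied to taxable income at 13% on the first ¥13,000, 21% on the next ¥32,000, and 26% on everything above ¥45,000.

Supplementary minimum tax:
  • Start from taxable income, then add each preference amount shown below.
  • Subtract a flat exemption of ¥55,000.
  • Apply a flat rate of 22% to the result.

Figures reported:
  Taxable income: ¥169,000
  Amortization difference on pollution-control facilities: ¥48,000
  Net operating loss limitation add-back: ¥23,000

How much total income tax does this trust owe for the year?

¥40,700

Supplementary minimum tax:
  Adjusted income: ¥169,000 + ¥48,000 + ¥23,000 = ¥240,000
  Less exemption ¥55,000 → base ¥185,000
  ¥185,000 × 22% = ¥40,700

General income tax:
  ¥13,000 × 13% = ¥1,690
  ¥32,000 × 21% = ¥6,720
  ¥124,000 × 26% = ¥32,240
  → ¥40,650

¥40,700 > ¥40,650, so the supplementary minimum tax is the binding amount.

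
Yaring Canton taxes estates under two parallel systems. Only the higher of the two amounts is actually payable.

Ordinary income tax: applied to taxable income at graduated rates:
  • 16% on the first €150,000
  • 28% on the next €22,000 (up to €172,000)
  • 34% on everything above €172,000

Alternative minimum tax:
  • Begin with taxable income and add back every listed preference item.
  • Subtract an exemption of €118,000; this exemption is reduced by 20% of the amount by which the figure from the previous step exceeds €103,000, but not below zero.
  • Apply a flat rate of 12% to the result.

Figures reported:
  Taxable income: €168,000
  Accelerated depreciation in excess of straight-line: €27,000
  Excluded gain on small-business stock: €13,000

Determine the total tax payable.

€29,040

Ordinary income tax:
  €150,000 × 16% = €24,000
  €18,000 × 28% = €5,040
  → €29,040

Alternative minimum tax:
  Adjusted income: €168,000 + €27,000 + €13,000 = €208,000
  Exemption: €118,000 − 20% × (€208,000 − €103,000) = €118,000 − €21,000 = €97,000
  Base: €208,000 − €97,000 = €111,000
  €111,000 × 12% = €13,320

€29,040 > €13,320, so the ordinary income tax governs.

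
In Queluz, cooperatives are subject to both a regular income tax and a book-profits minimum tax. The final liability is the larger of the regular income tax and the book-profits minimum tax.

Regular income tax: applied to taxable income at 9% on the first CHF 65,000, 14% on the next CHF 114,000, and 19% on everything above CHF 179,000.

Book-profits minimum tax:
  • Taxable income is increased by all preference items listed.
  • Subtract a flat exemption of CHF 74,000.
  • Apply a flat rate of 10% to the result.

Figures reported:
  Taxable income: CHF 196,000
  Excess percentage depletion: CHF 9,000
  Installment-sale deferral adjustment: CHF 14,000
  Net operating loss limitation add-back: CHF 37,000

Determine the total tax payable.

Book-profits minimum tax:
  Adjusted income: CHF 196,000 + CHF 9,000 + CHF 14,000 + CHF 37,000 = CHF 256,000
  Less exemption CHF 74,000 → base CHF 182,000
  CHF 182,000 × 10% = CHF 18,200

Regular income tax:
  CHF 65,000 × 9% = CHF 5,850
  CHF 114,000 × 14% = CHF 15,960
  CHF 17,000 × 19% = CHF 3,230
  → CHF 25,040

CHF 25,040 > CHF 18,200, so the regular income tax governs.

CHF 25,040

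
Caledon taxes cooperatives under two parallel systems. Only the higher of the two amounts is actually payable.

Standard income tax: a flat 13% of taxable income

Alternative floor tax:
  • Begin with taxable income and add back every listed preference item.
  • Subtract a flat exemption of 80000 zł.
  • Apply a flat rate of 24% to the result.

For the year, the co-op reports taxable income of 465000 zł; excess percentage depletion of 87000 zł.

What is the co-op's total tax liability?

Standard income tax:
  465000 zł × 13% = 60450 zł

Alternative floor tax:
  Adjusted income: 465000 zł + 87000 zł = 552000 zł
  Less exemption 80000 zł → base 472000 zł
  472000 zł × 24% = 113280 zł

113280 zł > 60450 zł, so the alternative floor tax is the binding amount.

113280 zł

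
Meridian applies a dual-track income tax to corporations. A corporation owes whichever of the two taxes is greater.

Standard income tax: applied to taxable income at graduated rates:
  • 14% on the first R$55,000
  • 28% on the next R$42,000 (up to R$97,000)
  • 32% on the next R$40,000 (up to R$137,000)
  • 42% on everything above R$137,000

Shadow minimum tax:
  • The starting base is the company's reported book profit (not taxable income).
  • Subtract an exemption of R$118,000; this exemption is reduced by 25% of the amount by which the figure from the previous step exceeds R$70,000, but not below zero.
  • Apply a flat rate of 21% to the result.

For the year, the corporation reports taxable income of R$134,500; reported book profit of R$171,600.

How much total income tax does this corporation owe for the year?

Shadow minimum tax:
  Base (reported book profit): R$171,600
  Exemption: R$118,000 − 25% × (R$171,600 − R$70,000) = R$118,000 − R$25,400 = R$92,600
  Base: R$171,600 − R$92,600 = R$79,000
  R$79,000 × 21% = R$16,590

Standard income tax:
  R$55,000 × 14% = R$7,700
  R$42,000 × 28% = R$11,760
  R$37,500 × 32% = R$12,000
  → R$31,460

R$31,460 > R$16,590, so the standard income tax governs.

R$31,460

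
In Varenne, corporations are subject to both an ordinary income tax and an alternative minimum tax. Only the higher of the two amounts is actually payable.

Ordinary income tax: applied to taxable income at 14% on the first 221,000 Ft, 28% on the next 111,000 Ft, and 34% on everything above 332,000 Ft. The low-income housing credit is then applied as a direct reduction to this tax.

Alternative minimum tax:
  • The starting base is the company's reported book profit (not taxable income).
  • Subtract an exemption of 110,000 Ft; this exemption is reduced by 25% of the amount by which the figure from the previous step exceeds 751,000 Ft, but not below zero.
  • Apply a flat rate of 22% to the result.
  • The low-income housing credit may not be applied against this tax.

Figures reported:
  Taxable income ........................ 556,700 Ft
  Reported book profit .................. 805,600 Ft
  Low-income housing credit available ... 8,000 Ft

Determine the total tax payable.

Ordinary income tax:
  221,000 Ft × 14% = 30,940 Ft
  111,000 Ft × 28% = 31,080 Ft
  224,700 Ft × 34% = 76,398 Ft
  → 138,418 Ft
  Less low-income housing credit 8,000 Ft → 130,418 Ft

Alternative minimum tax:
  Base (reported book profit): 805,600 Ft
  Exemption: 110,000 Ft − 25% × (805,600 Ft − 751,000 Ft) = 110,000 Ft − 13,650 Ft = 96,350 Ft
  Base: 805,600 Ft − 96,350 Ft = 709,250 Ft
  709,250 Ft × 22% = 156,035 Ft

156,035 Ft > 130,418 Ft, so the alternative minimum tax is the binding amount.

156,035 Ft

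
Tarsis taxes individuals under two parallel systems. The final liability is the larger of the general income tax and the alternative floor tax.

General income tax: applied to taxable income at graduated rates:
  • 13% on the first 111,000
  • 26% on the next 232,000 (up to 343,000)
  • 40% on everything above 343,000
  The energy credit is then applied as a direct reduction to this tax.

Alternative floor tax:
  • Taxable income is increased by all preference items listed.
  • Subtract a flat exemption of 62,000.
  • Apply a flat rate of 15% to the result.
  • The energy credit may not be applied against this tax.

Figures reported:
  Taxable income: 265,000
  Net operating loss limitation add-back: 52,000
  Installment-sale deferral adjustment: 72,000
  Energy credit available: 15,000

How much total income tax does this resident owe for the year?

49,050

Alternative floor tax:
  Adjusted income: 265,000 + 52,000 + 72,000 = 389,000
  Less exemption 62,000 → base 327,000
  327,000 × 15% = 49,050

General income tax:
  111,000 × 13% = 14,430
  154,000 × 26% = 40,040
  → 54,470
  Less energy credit 15,000 → 39,470

49,050 > 39,470, so the alternative floor tax is the binding amount.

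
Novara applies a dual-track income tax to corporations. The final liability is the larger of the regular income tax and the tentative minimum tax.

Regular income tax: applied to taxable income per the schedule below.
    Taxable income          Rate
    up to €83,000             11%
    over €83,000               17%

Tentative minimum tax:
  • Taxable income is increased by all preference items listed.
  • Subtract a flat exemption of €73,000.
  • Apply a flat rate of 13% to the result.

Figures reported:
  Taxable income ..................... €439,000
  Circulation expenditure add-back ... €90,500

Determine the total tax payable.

Regular income tax:
  €83,000 × 11% = €9,130
  €356,000 × 17% = €60,520
  → €69,650

Tentative minimum tax:
  Adjusted income: €439,000 + €90,500 = €529,500
  Less exemption €73,000 → base €456,500
  €456,500 × 13% = €59,345

€69,650 > €59,345, so the regular income tax governs.

€69,650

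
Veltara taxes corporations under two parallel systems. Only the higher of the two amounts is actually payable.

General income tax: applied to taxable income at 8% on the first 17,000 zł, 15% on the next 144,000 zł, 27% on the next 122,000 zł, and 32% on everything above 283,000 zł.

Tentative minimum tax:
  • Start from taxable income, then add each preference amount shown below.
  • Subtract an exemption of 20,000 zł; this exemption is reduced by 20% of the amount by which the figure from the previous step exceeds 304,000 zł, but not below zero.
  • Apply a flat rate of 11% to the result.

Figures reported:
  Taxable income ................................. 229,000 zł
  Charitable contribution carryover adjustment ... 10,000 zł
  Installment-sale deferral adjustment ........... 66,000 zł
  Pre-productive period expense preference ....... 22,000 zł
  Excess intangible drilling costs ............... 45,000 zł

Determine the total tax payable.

41,320 zł

General income tax:
  17,000 zł × 8% = 1,360 zł
  144,000 zł × 15% = 21,600 zł
  68,000 zł × 27% = 18,360 zł
  → 41,320 zł

Tentative minimum tax:
  Adjusted income: 229,000 zł + 10,000 zł + 66,000 zł + 22,000 zł + 45,000 zł = 372,000 zł
  Exemption: 20,000 zł − 20% × (372,000 zł − 304,000 zł) = 20,000 zł − 13,600 zł = 6,400 zł
  Base: 372,000 zł − 6,400 zł = 365,600 zł
  365,600 zł × 11% = 40,216 zł

41,320 zł > 40,216 zł, so the general income tax governs.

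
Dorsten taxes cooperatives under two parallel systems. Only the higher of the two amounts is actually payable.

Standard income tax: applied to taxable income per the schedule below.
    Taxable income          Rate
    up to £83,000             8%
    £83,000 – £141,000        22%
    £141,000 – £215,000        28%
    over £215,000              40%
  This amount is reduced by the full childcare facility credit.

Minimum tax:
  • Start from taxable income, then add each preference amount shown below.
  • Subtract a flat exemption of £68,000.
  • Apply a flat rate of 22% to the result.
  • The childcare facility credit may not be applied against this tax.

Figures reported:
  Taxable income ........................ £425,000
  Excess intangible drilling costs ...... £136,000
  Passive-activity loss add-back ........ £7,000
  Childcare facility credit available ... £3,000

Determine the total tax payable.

£121,120

Standard income tax:
  £83,000 × 8% = £6,640
  £58,000 × 22% = £12,760
  £74,000 × 28% = £20,720
  £210,000 × 40% = £84,000
  → £124,120
  Less childcare facility credit £3,000 → £121,120

Minimum tax:
  Adjusted income: £425,000 + £136,000 + £7,000 = £568,000
  Less exemption £68,000 → base £500,000
  £500,000 × 22% = £110,000

£121,120 > £110,000, so the standard income tax governs.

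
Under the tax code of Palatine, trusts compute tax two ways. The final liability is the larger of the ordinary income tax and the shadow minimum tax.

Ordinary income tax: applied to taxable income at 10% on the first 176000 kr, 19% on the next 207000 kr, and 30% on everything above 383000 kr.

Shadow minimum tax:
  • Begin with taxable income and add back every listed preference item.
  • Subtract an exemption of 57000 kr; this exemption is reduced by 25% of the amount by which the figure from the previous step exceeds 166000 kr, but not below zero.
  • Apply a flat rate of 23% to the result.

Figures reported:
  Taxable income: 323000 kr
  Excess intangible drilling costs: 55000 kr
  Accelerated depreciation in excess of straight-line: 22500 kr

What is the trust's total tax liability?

92115 kr

Shadow minimum tax:
  Adjusted income: 323000 kr + 55000 kr + 22500 kr = 400500 kr
  Exemption: 25% × (400500 kr − 166000 kr) = 58625 kr ≥ 57000 kr, so the exemption is fully phased out
  Base: 400500 kr − 0 kr = 400500 kr
  400500 kr × 23% = 92115 kr

Ordinary income tax:
  176000 kr × 10% = 17600 kr
  147000 kr × 19% = 27930 kr
  → 45530 kr

92115 kr > 45530 kr, so the shadow minimum tax is the binding amount.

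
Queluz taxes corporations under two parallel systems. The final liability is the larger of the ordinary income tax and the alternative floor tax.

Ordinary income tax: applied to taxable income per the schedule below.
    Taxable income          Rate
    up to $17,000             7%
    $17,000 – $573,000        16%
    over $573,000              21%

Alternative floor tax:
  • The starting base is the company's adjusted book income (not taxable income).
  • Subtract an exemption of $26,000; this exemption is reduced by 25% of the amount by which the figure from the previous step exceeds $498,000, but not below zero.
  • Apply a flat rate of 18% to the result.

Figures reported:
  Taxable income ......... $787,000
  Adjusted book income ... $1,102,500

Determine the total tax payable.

$198,450

Alternative floor tax:
  Base (adjusted book income): $1,102,500
  Exemption: 25% × ($1,102,500 − $498,000) = $151,125 ≥ $26,000, so the exemption is fully phased out
  Base: $1,102,500 − $0 = $1,102,500
  $1,102,500 × 18% = $198,450

Ordinary income tax:
  $17,000 × 7% = $1,190
  $556,000 × 16% = $88,960
  $214,000 × 21% = $44,940
  → $135,090

$198,450 > $135,090, so the alternative floor tax is the binding amount.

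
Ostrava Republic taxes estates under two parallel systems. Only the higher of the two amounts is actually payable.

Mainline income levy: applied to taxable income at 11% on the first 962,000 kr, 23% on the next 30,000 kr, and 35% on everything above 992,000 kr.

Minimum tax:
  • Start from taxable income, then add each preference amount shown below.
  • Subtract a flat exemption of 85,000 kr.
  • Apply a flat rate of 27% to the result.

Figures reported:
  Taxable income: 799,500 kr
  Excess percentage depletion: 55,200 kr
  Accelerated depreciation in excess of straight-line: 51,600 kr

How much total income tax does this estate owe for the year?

Minimum tax:
  Adjusted income: 799,500 kr + 55,200 kr + 51,600 kr = 906,300 kr
  Less exemption 85,000 kr → base 821,300 kr
  821,300 kr × 27% = 221,751 kr

Mainline income levy:
  799,500 kr × 11% = 87,945 kr

221,751 kr > 87,945 kr, so the minimum tax is the binding amount.

221,751 kr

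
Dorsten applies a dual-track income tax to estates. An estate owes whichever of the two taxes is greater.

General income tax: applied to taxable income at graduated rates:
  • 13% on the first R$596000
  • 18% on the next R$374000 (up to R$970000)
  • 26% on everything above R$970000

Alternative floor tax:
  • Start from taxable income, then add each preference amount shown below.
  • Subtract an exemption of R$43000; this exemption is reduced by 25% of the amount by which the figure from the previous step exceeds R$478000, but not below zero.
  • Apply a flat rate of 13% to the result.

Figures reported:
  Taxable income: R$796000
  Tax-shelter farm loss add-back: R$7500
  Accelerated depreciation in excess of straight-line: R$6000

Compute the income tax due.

Alternative floor tax:
  Adjusted income: R$796000 + R$7500 + R$6000 = R$809500
  Exemption: 25% × (R$809500 − R$478000) = R$82875 ≥ R$43000, so the exemption is fully phased out
  Base: R$809500 − R$0 = R$809500
  R$809500 × 13% = R$105235

General income tax:
  R$596000 × 13% = R$77480
  R$200000 × 18% = R$36000
  → R$113480

R$113480 > R$105235, so the general income tax governs.

R$113480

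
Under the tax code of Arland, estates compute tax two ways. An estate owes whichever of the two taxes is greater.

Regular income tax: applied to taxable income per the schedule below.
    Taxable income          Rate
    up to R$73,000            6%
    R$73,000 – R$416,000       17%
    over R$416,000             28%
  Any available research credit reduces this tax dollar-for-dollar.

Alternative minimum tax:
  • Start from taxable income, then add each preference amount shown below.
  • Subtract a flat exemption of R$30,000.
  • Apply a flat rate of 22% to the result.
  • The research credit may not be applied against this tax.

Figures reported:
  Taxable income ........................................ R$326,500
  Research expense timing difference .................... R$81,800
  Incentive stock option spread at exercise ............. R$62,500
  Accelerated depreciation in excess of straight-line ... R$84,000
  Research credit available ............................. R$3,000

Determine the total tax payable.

R$115,456

Alternative minimum tax:
  Adjusted income: R$326,500 + R$81,800 + R$62,500 + R$84,000 = R$554,800
  Less exemption R$30,000 → base R$524,800
  R$524,800 × 22% = R$115,456

Regular income tax:
  R$73,000 × 6% = R$4,380
  R$253,500 × 17% = R$43,095
  → R$47,475
  Less research credit R$3,000 → R$44,475

R$115,456 > R$44,475, so the alternative minimum tax is the binding amount.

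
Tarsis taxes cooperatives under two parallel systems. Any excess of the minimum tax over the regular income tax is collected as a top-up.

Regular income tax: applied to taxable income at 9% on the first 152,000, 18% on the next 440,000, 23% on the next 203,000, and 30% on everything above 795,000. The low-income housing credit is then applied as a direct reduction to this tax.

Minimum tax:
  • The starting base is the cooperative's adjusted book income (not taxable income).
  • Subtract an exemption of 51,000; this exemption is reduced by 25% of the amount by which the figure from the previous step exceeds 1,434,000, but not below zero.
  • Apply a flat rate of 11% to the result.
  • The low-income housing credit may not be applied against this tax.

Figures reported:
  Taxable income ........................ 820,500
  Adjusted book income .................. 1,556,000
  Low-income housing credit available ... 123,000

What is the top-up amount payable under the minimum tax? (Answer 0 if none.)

144,685

Regular income tax:
  152,000 × 9% = 13,680
  440,000 × 18% = 79,200
  203,000 × 23% = 46,690
  25,500 × 30% = 7,650
  → 147,220
  Less low-income housing credit 123,000 → 24,220

Minimum tax:
  Base (adjusted book income): 1,556,000
  Exemption: 51,000 − 25% × (1,556,000 − 1,434,000) = 51,000 − 30,500 = 20,500
  Base: 1,556,000 − 20,500 = 1,535,500
  1,535,500 × 11% = 168,905

Excess of minimum tax over regular income tax: 168,905 − 24,220 = 144,685.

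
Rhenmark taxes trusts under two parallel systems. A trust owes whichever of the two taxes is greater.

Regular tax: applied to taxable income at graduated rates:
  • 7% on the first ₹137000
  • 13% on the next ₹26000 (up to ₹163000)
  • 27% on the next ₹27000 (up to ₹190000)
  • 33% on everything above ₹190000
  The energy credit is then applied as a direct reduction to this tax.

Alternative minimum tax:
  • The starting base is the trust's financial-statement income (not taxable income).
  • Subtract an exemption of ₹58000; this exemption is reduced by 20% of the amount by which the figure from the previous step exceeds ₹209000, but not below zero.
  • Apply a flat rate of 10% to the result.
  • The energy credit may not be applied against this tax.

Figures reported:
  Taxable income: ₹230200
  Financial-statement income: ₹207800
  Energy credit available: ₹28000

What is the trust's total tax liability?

₹14980

Alternative minimum tax:
  Base (financial-statement income): ₹207800
  Exemption: ₹207800 ≤ ₹209000, so full ₹58000 applies
  Base: ₹207800 − ₹58000 = ₹149800
  ₹149800 × 10% = ₹14980

Regular tax:
  ₹137000 × 7% = ₹9590
  ₹26000 × 13% = ₹3380
  ₹27000 × 27% = ₹7290
  ₹40200 × 33% = ₹13266
  → ₹33526
  Less energy credit ₹28000 → ₹5526

₹14980 > ₹5526, so the alternative minimum tax is the binding amount.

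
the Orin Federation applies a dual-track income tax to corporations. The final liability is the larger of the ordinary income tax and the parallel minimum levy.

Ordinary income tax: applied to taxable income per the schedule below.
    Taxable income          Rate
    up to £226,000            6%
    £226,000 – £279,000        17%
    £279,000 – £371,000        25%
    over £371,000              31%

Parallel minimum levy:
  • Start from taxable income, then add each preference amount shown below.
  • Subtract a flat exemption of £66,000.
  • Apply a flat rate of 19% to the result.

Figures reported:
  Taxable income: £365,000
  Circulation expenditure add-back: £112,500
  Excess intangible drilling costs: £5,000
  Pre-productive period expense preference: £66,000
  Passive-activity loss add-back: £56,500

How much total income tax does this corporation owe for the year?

£102,410

Ordinary income tax:
  £226,000 × 6% = £13,560
  £53,000 × 17% = £9,010
  £86,000 × 25% = £21,500
  → £44,070

Parallel minimum levy:
  Adjusted income: £365,000 + £112,500 + £5,000 + £66,000 + £56,500 = £605,000
  Less exemption £66,000 → base £539,000
  £539,000 × 19% = £102,410

£102,410 > £44,070, so the parallel minimum levy is the binding amount.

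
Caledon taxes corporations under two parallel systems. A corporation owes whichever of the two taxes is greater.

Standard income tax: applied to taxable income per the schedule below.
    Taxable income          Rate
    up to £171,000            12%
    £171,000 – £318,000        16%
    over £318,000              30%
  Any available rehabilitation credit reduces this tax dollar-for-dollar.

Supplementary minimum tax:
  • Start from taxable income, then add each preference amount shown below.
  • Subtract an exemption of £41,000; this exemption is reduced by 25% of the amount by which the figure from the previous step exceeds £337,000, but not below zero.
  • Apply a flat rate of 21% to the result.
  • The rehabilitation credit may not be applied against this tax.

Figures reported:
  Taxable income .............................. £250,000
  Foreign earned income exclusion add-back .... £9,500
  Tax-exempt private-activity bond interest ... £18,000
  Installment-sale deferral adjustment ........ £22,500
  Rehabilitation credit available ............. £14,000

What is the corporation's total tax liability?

£54,390

Standard income tax:
  £171,000 × 12% = £20,520
  £79,000 × 16% = £12,640
  → £33,160
  Less rehabilitation credit £14,000 → £19,160

Supplementary minimum tax:
  Adjusted income: £250,000 + £9,500 + £18,000 + £22,500 = £300,000
  Exemption: £300,000 ≤ £337,000, so full £41,000 applies
  Base: £300,000 − £41,000 = £259,000
  £259,000 × 21% = £54,390

£54,390 > £19,160, so the supplementary minimum tax is the binding amount.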